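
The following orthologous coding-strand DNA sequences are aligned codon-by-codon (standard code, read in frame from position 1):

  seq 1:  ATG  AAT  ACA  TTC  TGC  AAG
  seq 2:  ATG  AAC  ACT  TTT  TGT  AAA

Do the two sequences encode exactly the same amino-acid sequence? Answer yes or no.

Codon 1: ATG Met / ATG Met — identical.
Codon 2: AAT Asn / AAC Asn — synonymous.
Codon 3: ACA Thr / ACT Thr — synonymous.
Codon 4: TTC Phe / TTT Phe — synonymous.
Codon 5: TGC Cys / TGT Cys — synonymous.
Codon 6: AAG Lys / AAA Lys — synonymous.
Nonsynonymous differences: 0 → same protein.

yes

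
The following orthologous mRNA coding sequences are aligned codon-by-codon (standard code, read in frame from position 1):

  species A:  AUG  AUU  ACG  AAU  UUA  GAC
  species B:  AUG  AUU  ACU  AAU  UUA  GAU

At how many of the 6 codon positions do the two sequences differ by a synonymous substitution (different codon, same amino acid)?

Codon 1: AUG Met / AUG Met — identical.
Codon 2: AUU Ile / AUU Ile — identical.
Codon 3: ACG Thr / ACU Thr — synonymous.
Codon 4: AAU Asn / AAU Asn — identical.
Codon 5: UUA Leu / UUA Leu — identical.
Codon 6: GAC Asp / GAU Asp — synonymous.
Synonymous differences: 2.

2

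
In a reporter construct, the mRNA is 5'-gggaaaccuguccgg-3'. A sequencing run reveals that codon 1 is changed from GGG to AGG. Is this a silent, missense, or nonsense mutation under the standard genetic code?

missense

Position 1 falls in codon 1: GGG → Gly.
After the substitution the codon is AGG → Arg.
Gly ≠ Arg, so this is a missense mutation.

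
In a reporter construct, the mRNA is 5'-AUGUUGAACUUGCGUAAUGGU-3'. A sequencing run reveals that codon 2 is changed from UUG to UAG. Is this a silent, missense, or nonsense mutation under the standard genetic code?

Position 5 falls in codon 2: UUG → Leu.
After the substitution the codon is UAG → Stop.
The new codon is a stop codon, so this is a nonsense mutation.

nonsense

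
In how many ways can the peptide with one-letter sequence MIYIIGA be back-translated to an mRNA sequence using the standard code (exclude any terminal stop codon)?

Met: 1 codon.
Ile: 3 codons.
Tyr: 2 codons.
Ile: 3 codons.
Ile: 3 codons.
Gly: 4 codons.
Ala: 4 codons.
1 × 3 × 2 × 3 × 3 × 4 × 4 = 864.

864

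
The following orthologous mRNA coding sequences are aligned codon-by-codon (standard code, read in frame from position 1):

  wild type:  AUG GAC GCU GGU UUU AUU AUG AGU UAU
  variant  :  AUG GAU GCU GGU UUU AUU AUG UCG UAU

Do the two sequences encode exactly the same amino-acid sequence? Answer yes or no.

Codon 1: AUG Met / AUG Met — identical.
Codon 2: GAC Asp / GAU Asp — synonymous.
Codon 3: GCU Ala / GCU Ala — identical.
Codon 4: GGU Gly / GGU Gly — identical.
Codon 5: UUU Phe / UUU Phe — identical.
Codon 6: AUU Ile / AUU Ile — identical.
Codon 7: AUG Met / AUG Met — identical.
Codon 8: AGU Ser / UCG Ser — synonymous.
Codon 9: UAU Tyr / UAU Tyr — identical.
Nonsynonymous differences: 0 → same protein.

yes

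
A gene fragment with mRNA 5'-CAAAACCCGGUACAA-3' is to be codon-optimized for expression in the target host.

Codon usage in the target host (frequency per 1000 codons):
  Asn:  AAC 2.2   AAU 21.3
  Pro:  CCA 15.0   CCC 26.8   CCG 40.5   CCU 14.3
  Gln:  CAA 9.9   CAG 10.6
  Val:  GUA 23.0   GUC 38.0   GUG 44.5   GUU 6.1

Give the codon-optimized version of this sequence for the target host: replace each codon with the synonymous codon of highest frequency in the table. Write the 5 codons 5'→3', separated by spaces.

Codon 1 (Gln): best is CAG at 10.6.
Codon 2 (Asn): best is AAU at 21.3.
Codon 3 (Pro): best is CCG at 40.5.
Codon 4 (Val): best is GUG at 44.5.
Codon 5 (Gln): best is CAG at 10.6.

CAG AAU CCG GUG CAG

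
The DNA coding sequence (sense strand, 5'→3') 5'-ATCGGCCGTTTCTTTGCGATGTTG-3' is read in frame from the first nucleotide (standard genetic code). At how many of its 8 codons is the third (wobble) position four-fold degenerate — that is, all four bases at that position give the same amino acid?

3

Codon 1 ATC (Ile): third position 3-fold.
Codon 2 GGC (Gly): third position 4-fold.
Codon 3 CGT (Arg): third position 4-fold.
Codon 4 TTC (Phe): third position 2-fold.
Codon 5 TTT (Phe): third position 2-fold.
Codon 6 GCG (Ala): third position 4-fold.
Codon 7 ATG (Met): third position 1-fold.
Codon 8 TTG (Leu): third position 2-fold.
Four-fold degenerate third positions: 3.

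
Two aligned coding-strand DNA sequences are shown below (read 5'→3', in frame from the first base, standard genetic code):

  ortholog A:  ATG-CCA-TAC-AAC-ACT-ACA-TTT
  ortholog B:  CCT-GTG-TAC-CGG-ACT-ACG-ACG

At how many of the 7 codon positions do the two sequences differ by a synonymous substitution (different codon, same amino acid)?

1

Codon 1: ATG Met / CCT Pro — nonsynonymous.
Codon 2: CCA Pro / GTG Val — nonsynonymous.
Codon 3: TAC Tyr / TAC Tyr — identical.
Codon 4: AAC Asn / CGG Arg — nonsynonymous.
Codon 5: ACT Thr / ACT Thr — identical.
Codon 6: ACA Thr / ACG Thr — synonymous.
Codon 7: TTT Phe / ACG Thr — nonsynonymous.
Synonymous differences: 1.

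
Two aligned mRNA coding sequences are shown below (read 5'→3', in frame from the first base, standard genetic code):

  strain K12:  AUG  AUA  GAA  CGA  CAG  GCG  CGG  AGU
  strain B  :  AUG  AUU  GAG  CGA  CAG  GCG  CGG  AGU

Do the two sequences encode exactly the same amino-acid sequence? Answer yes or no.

Codon 1: AUG Met / AUG Met — identical.
Codon 2: AUA Ile / AUU Ile — synonymous.
Codon 3: GAA Glu / GAG Glu — synonymous.
Codon 4: CGA Arg / CGA Arg — identical.
Codon 5: CAG Gln / CAG Gln — identical.
Codon 6: GCG Ala / GCG Ala — identical.
Codon 7: CGG Arg / CGG Arg — identical.
Codon 8: AGU Ser / AGU Ser — identical.
Nonsynonymous differences: 0 → same protein.

yes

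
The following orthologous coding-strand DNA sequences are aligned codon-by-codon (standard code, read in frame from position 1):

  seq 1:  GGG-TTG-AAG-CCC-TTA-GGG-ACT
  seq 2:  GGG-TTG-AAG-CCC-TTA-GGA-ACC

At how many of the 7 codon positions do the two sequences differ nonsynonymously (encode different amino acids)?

0

Codon 1: GGG Gly / GGG Gly — identical.
Codon 2: TTG Leu / TTG Leu — identical.
Codon 3: AAG Lys / AAG Lys — identical.
Codon 4: CCC Pro / CCC Pro — identical.
Codon 5: TTA Leu / TTA Leu — identical.
Codon 6: GGG Gly / GGA Gly — synonymous.
Codon 7: ACT Thr / ACC Thr — synonymous.
Nonsynonymous differences: 0.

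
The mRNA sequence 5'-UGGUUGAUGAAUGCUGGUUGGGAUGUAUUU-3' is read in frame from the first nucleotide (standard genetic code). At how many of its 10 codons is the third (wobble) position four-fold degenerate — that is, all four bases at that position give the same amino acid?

Codon 1 UGG (Trp): third position 1-fold.
Codon 2 UUG (Leu): third position 2-fold.
Codon 3 AUG (Met): third position 1-fold.
Codon 4 AAU (Asn): third position 2-fold.
Codon 5 GCU (Ala): third position 4-fold.
Codon 6 GGU (Gly): third position 4-fold.
Codon 7 UGG (Trp): third position 1-fold.
Codon 8 GAU (Asp): third position 2-fold.
Codon 9 GUA (Val): third position 4-fold.
Codon 10 UUU (Phe): third position 2-fold.
Four-fold degenerate third positions: 3.

3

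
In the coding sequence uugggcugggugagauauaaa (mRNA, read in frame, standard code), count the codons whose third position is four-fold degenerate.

2

Codon 1 UUG (Leu): third position 2-fold.
Codon 2 GGC (Gly): third position 4-fold.
Codon 3 UGG (Trp): third position 1-fold.
Codon 4 GUG (Val): third position 4-fold.
Codon 5 AGA (Arg): third position 2-fold.
Codon 6 UAU (Tyr): third position 2-fold.
Codon 7 AAA (Lys): third position 2-fold.
Four-fold degenerate third positions: 2.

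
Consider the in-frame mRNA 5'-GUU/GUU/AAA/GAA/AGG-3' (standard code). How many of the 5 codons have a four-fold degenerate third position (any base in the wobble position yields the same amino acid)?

Codon 1 GUU (Val): third position 4-fold.
Codon 2 GUU (Val): third position 4-fold.
Codon 3 AAA (Lys): third position 2-fold.
Codon 4 GAA (Glu): third position 2-fold.
Codon 5 AGG (Arg): third position 2-fold.
Four-fold degenerate third positions: 2.

2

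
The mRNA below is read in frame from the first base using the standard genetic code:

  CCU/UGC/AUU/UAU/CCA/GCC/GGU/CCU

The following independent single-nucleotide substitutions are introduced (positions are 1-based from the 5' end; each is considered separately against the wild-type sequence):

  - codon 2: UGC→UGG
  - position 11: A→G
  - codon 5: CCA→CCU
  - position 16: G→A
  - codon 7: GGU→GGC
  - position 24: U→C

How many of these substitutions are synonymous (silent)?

Codon 2: UGC (Cys) → UGG (Trp) — missense.
Codon 4: UAU (Tyr) → UGU (Cys) — missense.
Codon 5: CCA (Pro) → CCU (Pro) — synonymous.
Codon 6: GCC (Ala) → ACC (Thr) — missense.
Codon 7: GGU (Gly) → GGC (Gly) — synonymous.
Codon 8: CCU (Pro) → CCC (Pro) — synonymous.
Synonymous: 3 of 6.

3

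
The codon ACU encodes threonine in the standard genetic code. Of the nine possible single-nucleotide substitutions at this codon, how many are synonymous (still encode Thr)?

3

Position 1: none → 0 synonymous.
Position 2: none → 0 synonymous.
Position 3: ACC, ACA, ACG → 3 synonymous.
Total: 0 + 0 + 3 = 3.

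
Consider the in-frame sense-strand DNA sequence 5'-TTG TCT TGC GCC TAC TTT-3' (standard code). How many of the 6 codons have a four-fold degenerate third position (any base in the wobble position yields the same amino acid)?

Codon 1 TTG (Leu): third position 2-fold.
Codon 2 TCT (Ser): third position 4-fold.
Codon 3 TGC (Cys): third position 2-fold.
Codon 4 GCC (Ala): third position 4-fold.
Codon 5 TAC (Tyr): third position 2-fold.
Codon 6 TTT (Phe): third position 2-fold.
Four-fold degenerate third positions: 2.

2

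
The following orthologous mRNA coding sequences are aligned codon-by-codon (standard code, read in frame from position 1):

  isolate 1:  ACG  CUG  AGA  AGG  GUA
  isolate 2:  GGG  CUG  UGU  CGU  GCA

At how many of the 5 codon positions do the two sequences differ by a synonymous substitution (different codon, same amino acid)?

Codon 1: ACG Thr / GGG Gly — nonsynonymous.
Codon 2: CUG Leu / CUG Leu — identical.
Codon 3: AGA Arg / UGU Cys — nonsynonymous.
Codon 4: AGG Arg / CGU Arg — synonymous.
Codon 5: GUA Val / GCA Ala — nonsynonymous.
Synonymous differences: 1.

1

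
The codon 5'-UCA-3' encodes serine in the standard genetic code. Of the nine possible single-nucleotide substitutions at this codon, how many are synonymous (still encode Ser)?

3

Position 1: none → 0 synonymous.
Position 2: none → 0 synonymous.
Position 3: UCU, UCC, UCG → 3 synonymous.
Total: 0 + 0 + 3 = 3.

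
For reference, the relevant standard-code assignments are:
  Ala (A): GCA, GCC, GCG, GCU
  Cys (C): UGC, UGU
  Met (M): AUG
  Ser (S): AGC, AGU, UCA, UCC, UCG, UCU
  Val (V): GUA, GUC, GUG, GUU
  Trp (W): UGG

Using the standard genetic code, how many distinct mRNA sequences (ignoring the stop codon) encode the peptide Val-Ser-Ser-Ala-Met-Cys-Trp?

1152

Val: 4 codons.
Ser: 6 codons.
Ser: 6 codons.
Ala: 4 codons.
Met: 1 codon.
Cys: 2 codons.
Trp: 1 codon.
4 × 6 × 6 × 4 × 1 × 2 × 1 = 1152.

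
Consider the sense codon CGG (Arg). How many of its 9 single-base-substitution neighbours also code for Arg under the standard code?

4

Position 1: AGG → 1 synonymous.
Position 2: none → 0 synonymous.
Position 3: CGU, CGC, CGA → 3 synonymous.
Total: 1 + 0 + 3 = 4.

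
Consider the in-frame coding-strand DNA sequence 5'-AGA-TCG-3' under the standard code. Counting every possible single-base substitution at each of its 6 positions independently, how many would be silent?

5

Codon 1 (AGA, Arg): 2 synonymous substitutions.
Codon 2 (TCG, Ser): 3 synonymous substitutions.
Total: 2 + 3 = 5.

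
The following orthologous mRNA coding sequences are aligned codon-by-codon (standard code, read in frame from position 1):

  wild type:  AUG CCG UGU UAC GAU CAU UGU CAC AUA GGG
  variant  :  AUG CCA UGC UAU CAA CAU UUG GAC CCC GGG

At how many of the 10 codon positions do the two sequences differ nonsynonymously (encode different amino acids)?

Codon 1: AUG Met / AUG Met — identical.
Codon 2: CCG Pro / CCA Pro — synonymous.
Codon 3: UGU Cys / UGC Cys — synonymous.
Codon 4: UAC Tyr / UAU Tyr — synonymous.
Codon 5: GAU Asp / CAA Gln — nonsynonymous.
Codon 6: CAU His / CAU His — identical.
Codon 7: UGU Cys / UUG Leu — nonsynonymous.
Codon 8: CAC His / GAC Asp — nonsynonymous.
Codon 9: AUA Ile / CCC Pro — nonsynonymous.
Codon 10: GGG Gly / GGG Gly — identical.
Nonsynonymous differences: 4.

4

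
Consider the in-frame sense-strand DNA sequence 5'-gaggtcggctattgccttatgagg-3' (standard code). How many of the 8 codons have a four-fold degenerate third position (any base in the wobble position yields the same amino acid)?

3

Codon 1 GAG (Glu): third position 2-fold.
Codon 2 GTC (Val): third position 4-fold.
Codon 3 GGC (Gly): third position 4-fold.
Codon 4 TAT (Tyr): third position 2-fold.
Codon 5 TGC (Cys): third position 2-fold.
Codon 6 CTT (Leu): third position 4-fold.
Codon 7 ATG (Met): third position 1-fold.
Codon 8 AGG (Arg): third position 2-fold.
Four-fold degenerate third positions: 3.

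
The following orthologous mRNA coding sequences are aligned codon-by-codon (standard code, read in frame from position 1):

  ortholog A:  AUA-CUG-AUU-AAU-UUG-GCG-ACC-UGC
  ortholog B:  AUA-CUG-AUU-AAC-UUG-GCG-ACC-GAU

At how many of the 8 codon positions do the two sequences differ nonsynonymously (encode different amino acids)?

Codon 1: AUA Ile / AUA Ile — identical.
Codon 2: CUG Leu / CUG Leu — identical.
Codon 3: AUU Ile / AUU Ile — identical.
Codon 4: AAU Asn / AAC Asn — synonymous.
Codon 5: UUG Leu / UUG Leu — identical.
Codon 6: GCG Ala / GCG Ala — identical.
Codon 7: ACC Thr / ACC Thr — identical.
Codon 8: UGC Cys / GAU Asp — nonsynonymous.
Nonsynonymous differences: 1.

1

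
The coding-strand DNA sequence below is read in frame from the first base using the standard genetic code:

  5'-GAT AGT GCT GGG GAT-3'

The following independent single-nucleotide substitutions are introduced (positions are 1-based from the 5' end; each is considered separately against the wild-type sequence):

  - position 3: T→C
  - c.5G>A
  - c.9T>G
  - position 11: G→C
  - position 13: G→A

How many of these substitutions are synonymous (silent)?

Codon 1: GAT (Asp) → GAC (Asp) — synonymous.
Codon 2: AGT (Ser) → AAT (Asn) — missense.
Codon 3: GCT (Ala) → GCG (Ala) — synonymous.
Codon 4: GGG (Gly) → GCG (Ala) — missense.
Codon 5: GAT (Asp) → AAT (Asn) — missense.
Synonymous: 2 of 5.

2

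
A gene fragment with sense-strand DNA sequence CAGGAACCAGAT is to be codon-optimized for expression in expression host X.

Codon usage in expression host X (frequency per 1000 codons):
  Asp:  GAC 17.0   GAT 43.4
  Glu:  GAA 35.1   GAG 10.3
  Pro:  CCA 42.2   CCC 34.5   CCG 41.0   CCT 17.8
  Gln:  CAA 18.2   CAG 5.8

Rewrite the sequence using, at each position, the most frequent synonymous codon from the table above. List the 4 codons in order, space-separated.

CAA GAA CCA GAT

Codon 1 (Gln): best is CAA at 18.2.
Codon 2 (Glu): best is GAA at 35.1.
Codon 3 (Pro): best is CCA at 42.2.
Codon 4 (Asp): best is GAT at 43.4.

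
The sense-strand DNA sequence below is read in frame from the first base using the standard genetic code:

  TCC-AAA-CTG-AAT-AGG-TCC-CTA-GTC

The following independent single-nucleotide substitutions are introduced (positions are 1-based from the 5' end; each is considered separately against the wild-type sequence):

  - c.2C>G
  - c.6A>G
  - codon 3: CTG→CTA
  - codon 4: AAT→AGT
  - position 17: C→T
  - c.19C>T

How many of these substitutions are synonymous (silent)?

Codon 1: TCC (Ser) → TGC (Cys) — missense.
Codon 2: AAA (Lys) → AAG (Lys) — synonymous.
Codon 3: CTG (Leu) → CTA (Leu) — synonymous.
Codon 4: AAT (Asn) → AGT (Ser) — missense.
Codon 6: TCC (Ser) → TTC (Phe) — missense.
Codon 7: CTA (Leu) → TTA (Leu) — synonymous.
Synonymous: 3 of 6.

3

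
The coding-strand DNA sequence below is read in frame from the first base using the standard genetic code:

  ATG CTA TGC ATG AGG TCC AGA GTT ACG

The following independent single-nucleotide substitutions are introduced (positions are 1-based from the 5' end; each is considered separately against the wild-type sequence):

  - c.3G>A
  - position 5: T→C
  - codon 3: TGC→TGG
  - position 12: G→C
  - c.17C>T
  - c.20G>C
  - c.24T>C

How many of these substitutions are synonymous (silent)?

Codon 1: ATG (Met) → ATA (Ile) — missense.
Codon 2: CTA (Leu) → CCA (Pro) — missense.
Codon 3: TGC (Cys) → TGG (Trp) — missense.
Codon 4: ATG (Met) → ATC (Ile) — missense.
Codon 6: TCC (Ser) → TTC (Phe) — missense.
Codon 7: AGA (Arg) → ACA (Thr) — missense.
Codon 8: GTT (Val) → GTC (Val) — synonymous.
Synonymous: 1 of 7.

1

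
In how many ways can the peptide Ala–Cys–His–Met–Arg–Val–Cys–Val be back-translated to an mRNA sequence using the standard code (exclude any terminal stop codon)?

3072

Ala: 4 codons.
Cys: 2 codons.
His: 2 codons.
Met: 1 codon.
Arg: 6 codons.
Val: 4 codons.
Cys: 2 codons.
Val: 4 codons.
4 × 2 × 2 × 1 × 6 × 4 × 2 × 4 = 3072.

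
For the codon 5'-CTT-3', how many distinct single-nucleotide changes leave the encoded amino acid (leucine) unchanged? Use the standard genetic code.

Position 1: none → 0 synonymous.
Position 2: none → 0 synonymous.
Position 3: CTC, CTA, CTG → 3 synonymous.
Total: 0 + 0 + 3 = 3.

3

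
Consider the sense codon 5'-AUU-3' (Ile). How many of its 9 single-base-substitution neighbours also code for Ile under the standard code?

Position 1: none → 0 synonymous.
Position 2: none → 0 synonymous.
Position 3: AUC, AUA → 2 synonymous.
Total: 0 + 0 + 2 = 2.

2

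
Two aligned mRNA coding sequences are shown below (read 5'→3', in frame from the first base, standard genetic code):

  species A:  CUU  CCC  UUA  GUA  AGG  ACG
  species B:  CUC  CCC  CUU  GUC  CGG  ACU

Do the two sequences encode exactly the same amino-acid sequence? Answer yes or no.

Codon 1: CUU Leu / CUC Leu — synonymous.
Codon 2: CCC Pro / CCC Pro — identical.
Codon 3: UUA Leu / CUU Leu — synonymous.
Codon 4: GUA Val / GUC Val — synonymous.
Codon 5: AGG Arg / CGG Arg — synonymous.
Codon 6: ACG Thr / ACU Thr — synonymous.
Nonsynonymous differences: 0 → same protein.

yes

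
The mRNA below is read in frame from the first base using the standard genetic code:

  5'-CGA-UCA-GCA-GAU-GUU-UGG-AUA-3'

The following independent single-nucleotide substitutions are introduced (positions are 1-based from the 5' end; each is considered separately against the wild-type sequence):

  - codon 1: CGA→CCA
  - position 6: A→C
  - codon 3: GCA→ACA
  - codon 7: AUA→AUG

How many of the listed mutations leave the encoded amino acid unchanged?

1

Codon 1: CGA (Arg) → CCA (Pro) — missense.
Codon 2: UCA (Ser) → UCC (Ser) — synonymous.
Codon 3: GCA (Ala) → ACA (Thr) — missense.
Codon 7: AUA (Ile) → AUG (Met) — missense.
Synonymous: 1 of 4.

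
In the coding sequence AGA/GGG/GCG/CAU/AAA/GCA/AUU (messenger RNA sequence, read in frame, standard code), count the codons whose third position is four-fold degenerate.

3

Codon 1 AGA (Arg): third position 2-fold.
Codon 2 GGG (Gly): third position 4-fold.
Codon 3 GCG (Ala): third position 4-fold.
Codon 4 CAU (His): third position 2-fold.
Codon 5 AAA (Lys): third position 2-fold.
Codon 6 GCA (Ala): third position 4-fold.
Codon 7 AUU (Ile): third position 3-fold.
Four-fold degenerate third positions: 3.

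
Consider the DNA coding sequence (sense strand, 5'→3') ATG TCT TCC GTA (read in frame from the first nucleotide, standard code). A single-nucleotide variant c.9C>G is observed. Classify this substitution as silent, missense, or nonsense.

silent

Position 9 falls in codon 3: TCC → Ser.
After the substitution the codon is TCG → Ser.
Both encode Ser, so the change is synonymous.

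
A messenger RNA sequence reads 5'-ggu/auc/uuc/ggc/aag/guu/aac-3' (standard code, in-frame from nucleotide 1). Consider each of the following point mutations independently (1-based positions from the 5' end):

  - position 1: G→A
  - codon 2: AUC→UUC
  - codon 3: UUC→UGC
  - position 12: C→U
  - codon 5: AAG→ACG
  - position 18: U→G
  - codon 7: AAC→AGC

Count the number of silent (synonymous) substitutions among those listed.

Codon 1: GGU (Gly) → AGU (Ser) — missense.
Codon 2: AUC (Ile) → UUC (Phe) — missense.
Codon 3: UUC (Phe) → UGC (Cys) — missense.
Codon 4: GGC (Gly) → GGU (Gly) — synonymous.
Codon 5: AAG (Lys) → ACG (Thr) — missense.
Codon 6: GUU (Val) → GUG (Val) — synonymous.
Codon 7: AAC (Asn) → AGC (Ser) — missense.
Synonymous: 2 of 7.

2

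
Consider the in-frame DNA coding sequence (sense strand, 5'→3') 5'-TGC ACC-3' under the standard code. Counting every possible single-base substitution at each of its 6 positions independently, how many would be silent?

Codon 1 (TGC, Cys): 1 synonymous substitution.
Codon 2 (ACC, Thr): 3 synonymous substitutions.
Total: 1 + 3 = 4.

4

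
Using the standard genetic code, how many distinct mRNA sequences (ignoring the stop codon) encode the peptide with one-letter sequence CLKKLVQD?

4608

Cys: 2 codons.
Leu: 6 codons.
Lys: 2 codons.
Lys: 2 codons.
Leu: 6 codons.
Val: 4 codons.
Gln: 2 codons.
Asp: 2 codons.
2 × 6 × 2 × 2 × 6 × 4 × 2 × 2 = 4608.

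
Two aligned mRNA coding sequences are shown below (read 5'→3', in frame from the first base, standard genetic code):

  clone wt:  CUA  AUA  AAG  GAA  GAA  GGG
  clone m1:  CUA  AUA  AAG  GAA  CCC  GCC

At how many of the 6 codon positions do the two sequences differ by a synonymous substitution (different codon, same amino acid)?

Codon 1: CUA Leu / CUA Leu — identical.
Codon 2: AUA Ile / AUA Ile — identical.
Codon 3: AAG Lys / AAG Lys — identical.
Codon 4: GAA Glu / GAA Glu — identical.
Codon 5: GAA Glu / CCC Pro — nonsynonymous.
Codon 6: GGG Gly / GCC Ala — nonsynonymous.
Synonymous differences: 0.

0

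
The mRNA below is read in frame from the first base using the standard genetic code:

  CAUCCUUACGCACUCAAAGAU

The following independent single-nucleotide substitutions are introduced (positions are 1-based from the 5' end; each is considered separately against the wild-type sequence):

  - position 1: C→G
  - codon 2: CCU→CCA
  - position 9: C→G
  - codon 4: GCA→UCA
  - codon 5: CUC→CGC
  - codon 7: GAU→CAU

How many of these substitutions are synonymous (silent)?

Codon 1: CAU (His) → GAU (Asp) — missense.
Codon 2: CCU (Pro) → CCA (Pro) — synonymous.
Codon 3: UAC (Tyr) → UAG (Stop) — nonsense.
Codon 4: GCA (Ala) → UCA (Ser) — missense.
Codon 5: CUC (Leu) → CGC (Arg) — missense.
Codon 7: GAU (Asp) → CAU (His) — missense.
Synonymous: 1 of 6.

1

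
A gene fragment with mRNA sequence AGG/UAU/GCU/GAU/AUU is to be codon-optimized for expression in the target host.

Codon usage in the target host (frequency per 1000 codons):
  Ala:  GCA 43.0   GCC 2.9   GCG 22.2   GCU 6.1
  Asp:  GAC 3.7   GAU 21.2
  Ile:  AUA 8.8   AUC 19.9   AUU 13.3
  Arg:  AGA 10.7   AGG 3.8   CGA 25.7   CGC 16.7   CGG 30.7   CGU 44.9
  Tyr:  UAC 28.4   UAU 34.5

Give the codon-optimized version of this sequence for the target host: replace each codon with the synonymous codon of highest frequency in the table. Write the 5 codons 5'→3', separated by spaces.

Codon 1 (Arg): best is CGU at 44.9.
Codon 2 (Tyr): best is UAU at 34.5.
Codon 3 (Ala): best is GCA at 43.0.
Codon 4 (Asp): best is GAU at 21.2.
Codon 5 (Ile): best is AUC at 19.9.

CGU UAU GCA GAU AUC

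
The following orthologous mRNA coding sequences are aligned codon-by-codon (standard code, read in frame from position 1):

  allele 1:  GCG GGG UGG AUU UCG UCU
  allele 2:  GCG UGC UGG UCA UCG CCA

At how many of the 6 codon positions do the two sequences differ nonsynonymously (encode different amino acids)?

Codon 1: GCG Ala / GCG Ala — identical.
Codon 2: GGG Gly / UGC Cys — nonsynonymous.
Codon 3: UGG Trp / UGG Trp — identical.
Codon 4: AUU Ile / UCA Ser — nonsynonymous.
Codon 5: UCG Ser / UCG Ser — identical.
Codon 6: UCU Ser / CCA Pro — nonsynonymous.
Nonsynonymous differences: 3.

3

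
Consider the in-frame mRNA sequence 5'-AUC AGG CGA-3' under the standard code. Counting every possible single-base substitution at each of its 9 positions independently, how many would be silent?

Codon 1 (AUC, Ile): 2 synonymous substitutions.
Codon 2 (AGG, Arg): 2 synonymous substitutions.
Codon 3 (CGA, Arg): 4 synonymous substitutions.
Total: 2 + 2 + 4 = 8.

8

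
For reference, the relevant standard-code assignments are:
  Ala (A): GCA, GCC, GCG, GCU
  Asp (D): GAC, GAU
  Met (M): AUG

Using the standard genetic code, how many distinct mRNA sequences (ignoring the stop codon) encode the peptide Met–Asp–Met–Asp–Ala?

Met: 1 codon.
Asp: 2 codons.
Met: 1 codon.
Asp: 2 codons.
Ala: 4 codons.
1 × 2 × 1 × 2 × 4 = 16.

16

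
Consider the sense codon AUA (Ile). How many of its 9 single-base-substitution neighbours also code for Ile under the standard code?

Position 1: none → 0 synonymous.
Position 2: none → 0 synonymous.
Position 3: AUU, AUC → 2 synonymous.
Total: 0 + 0 + 2 = 2.

2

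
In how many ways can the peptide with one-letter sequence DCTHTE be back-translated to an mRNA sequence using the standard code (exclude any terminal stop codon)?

Asp: 2 codons.
Cys: 2 codons.
Thr: 4 codons.
His: 2 codons.
Thr: 4 codons.
Glu: 2 codons.
2 × 2 × 4 × 2 × 4 × 2 = 256.

256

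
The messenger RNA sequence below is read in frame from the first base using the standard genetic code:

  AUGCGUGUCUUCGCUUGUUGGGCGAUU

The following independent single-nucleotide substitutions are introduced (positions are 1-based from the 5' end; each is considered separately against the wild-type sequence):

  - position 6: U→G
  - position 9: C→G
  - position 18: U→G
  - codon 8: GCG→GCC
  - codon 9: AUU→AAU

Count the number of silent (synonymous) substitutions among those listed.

Codon 2: CGU (Arg) → CGG (Arg) — synonymous.
Codon 3: GUC (Val) → GUG (Val) — synonymous.
Codon 6: UGU (Cys) → UGG (Trp) — missense.
Codon 8: GCG (Ala) → GCC (Ala) — synonymous.
Codon 9: AUU (Ile) → AAU (Asn) — missense.
Synonymous: 3 of 5.

3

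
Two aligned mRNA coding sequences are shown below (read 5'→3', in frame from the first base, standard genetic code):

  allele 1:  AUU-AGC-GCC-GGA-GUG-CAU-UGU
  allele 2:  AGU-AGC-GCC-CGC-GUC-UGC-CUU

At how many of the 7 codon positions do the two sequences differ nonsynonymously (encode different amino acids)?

Codon 1: AUU Ile / AGU Ser — nonsynonymous.
Codon 2: AGC Ser / AGC Ser — identical.
Codon 3: GCC Ala / GCC Ala — identical.
Codon 4: GGA Gly / CGC Arg — nonsynonymous.
Codon 5: GUG Val / GUC Val — synonymous.
Codon 6: CAU His / UGC Cys — nonsynonymous.
Codon 7: UGU Cys / CUU Leu — nonsynonymous.
Nonsynonymous differences: 4.

4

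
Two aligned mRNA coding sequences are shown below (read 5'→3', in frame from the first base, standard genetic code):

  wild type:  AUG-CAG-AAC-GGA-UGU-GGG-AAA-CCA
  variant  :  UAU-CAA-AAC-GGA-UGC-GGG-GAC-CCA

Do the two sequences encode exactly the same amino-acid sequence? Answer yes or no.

no

Codon 1: AUG Met / UAU Tyr — nonsynonymous.
Codon 2: CAG Gln / CAA Gln — synonymous.
Codon 3: AAC Asn / AAC Asn — identical.
Codon 4: GGA Gly / GGA Gly — identical.
Codon 5: UGU Cys / UGC Cys — synonymous.
Codon 6: GGG Gly / GGG Gly — identical.
Codon 7: AAA Lys / GAC Asp — nonsynonymous.
Codon 8: CCA Pro / CCA Pro — identical.
Nonsynonymous differences: 2 → different protein.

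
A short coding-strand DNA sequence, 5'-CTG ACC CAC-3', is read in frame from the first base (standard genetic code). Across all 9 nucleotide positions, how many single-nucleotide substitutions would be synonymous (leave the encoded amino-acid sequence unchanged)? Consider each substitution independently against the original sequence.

8

Codon 1 (CTG, Leu): 4 synonymous substitutions.
Codon 2 (ACC, Thr): 3 synonymous substitutions.
Codon 3 (CAC, His): 1 synonymous substitution.
Total: 4 + 3 + 1 = 8.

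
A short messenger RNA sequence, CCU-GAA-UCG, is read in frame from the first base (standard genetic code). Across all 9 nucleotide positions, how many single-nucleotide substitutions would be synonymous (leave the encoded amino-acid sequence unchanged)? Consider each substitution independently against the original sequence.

Codon 1 (CCU, Pro): 3 synonymous substitutions.
Codon 2 (GAA, Glu): 1 synonymous substitution.
Codon 3 (UCG, Ser): 3 synonymous substitutions.
Total: 3 + 1 + 3 = 7.

7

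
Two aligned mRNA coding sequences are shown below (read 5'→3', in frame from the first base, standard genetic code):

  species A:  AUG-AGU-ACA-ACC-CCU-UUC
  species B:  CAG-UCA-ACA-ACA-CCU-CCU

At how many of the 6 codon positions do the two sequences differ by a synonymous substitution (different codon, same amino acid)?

Codon 1: AUG Met / CAG Gln — nonsynonymous.
Codon 2: AGU Ser / UCA Ser — synonymous.
Codon 3: ACA Thr / ACA Thr — identical.
Codon 4: ACC Thr / ACA Thr — synonymous.
Codon 5: CCU Pro / CCU Pro — identical.
Codon 6: UUC Phe / CCU Pro — nonsynonymous.
Synonymous differences: 2.

2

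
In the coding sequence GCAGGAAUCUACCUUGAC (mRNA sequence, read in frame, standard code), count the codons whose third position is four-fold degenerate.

Codon 1 GCA (Ala): third position 4-fold.
Codon 2 GGA (Gly): third position 4-fold.
Codon 3 AUC (Ile): third position 3-fold.
Codon 4 UAC (Tyr): third position 2-fold.
Codon 5 CUU (Leu): third position 4-fold.
Codon 6 GAC (Asp): third position 2-fold.
Four-fold degenerate third positions: 3.

3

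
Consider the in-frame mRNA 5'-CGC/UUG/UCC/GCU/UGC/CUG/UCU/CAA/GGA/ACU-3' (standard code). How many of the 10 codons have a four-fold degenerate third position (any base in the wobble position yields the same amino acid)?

Codon 1 CGC (Arg): third position 4-fold.
Codon 2 UUG (Leu): third position 2-fold.
Codon 3 UCC (Ser): third position 4-fold.
Codon 4 GCU (Ala): third position 4-fold.
Codon 5 UGC (Cys): third position 2-fold.
Codon 6 CUG (Leu): third position 4-fold.
Codon 7 UCU (Ser): third position 4-fold.
Codon 8 CAA (Gln): third position 2-fold.
Codon 9 GGA (Gly): third position 4-fold.
Codon 10 ACU (Thr): third position 4-fold.
Four-fold degenerate third positions: 7.

7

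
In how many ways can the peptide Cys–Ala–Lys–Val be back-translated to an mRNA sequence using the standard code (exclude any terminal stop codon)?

Cys: 2 codons.
Ala: 4 codons.
Lys: 2 codons.
Val: 4 codons.
2 × 4 × 2 × 4 = 64.

64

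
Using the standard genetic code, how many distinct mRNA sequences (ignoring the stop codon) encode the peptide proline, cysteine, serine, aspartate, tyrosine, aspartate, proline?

1536

Pro: 4 codons.
Cys: 2 codons.
Ser: 6 codons.
Asp: 2 codons.
Tyr: 2 codons.
Asp: 2 codons.
Pro: 4 codons.
4 × 2 × 6 × 2 × 2 × 2 × 4 = 1536.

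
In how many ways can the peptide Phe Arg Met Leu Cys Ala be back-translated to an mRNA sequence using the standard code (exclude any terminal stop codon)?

Phe: 2 codons.
Arg: 6 codons.
Met: 1 codon.
Leu: 6 codons.
Cys: 2 codons.
Ala: 4 codons.
2 × 6 × 1 × 6 × 2 × 4 = 576.

576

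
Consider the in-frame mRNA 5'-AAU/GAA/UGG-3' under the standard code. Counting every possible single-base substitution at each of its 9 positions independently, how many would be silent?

2

Codon 1 (AAU, Asn): 1 synonymous substitution.
Codon 2 (GAA, Glu): 1 synonymous substitution.
Codon 3 (UGG, Trp): 0 synonymous substitutions.
Total: 1 + 1 + 0 = 2.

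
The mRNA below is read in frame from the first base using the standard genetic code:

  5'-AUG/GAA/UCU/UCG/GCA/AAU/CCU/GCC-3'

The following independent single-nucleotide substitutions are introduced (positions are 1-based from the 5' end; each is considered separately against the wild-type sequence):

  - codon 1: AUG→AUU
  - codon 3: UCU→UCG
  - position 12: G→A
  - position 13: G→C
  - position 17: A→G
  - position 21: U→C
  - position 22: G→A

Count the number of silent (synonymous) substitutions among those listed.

Codon 1: AUG (Met) → AUU (Ile) — missense.
Codon 3: UCU (Ser) → UCG (Ser) — synonymous.
Codon 4: UCG (Ser) → UCA (Ser) — synonymous.
Codon 5: GCA (Ala) → CCA (Pro) — missense.
Codon 6: AAU (Asn) → AGU (Ser) — missense.
Codon 7: CCU (Pro) → CCC (Pro) — synonymous.
Codon 8: GCC (Ala) → ACC (Thr) — missense.
Synonymous: 3 of 7.

3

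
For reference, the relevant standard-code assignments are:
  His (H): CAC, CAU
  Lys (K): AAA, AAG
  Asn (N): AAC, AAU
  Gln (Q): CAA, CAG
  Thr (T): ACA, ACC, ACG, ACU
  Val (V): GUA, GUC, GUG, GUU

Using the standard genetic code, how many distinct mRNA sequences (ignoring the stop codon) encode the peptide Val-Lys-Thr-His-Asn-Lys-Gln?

Val: 4 codons.
Lys: 2 codons.
Thr: 4 codons.
His: 2 codons.
Asn: 2 codons.
Lys: 2 codons.
Gln: 2 codons.
4 × 2 × 4 × 2 × 2 × 2 × 2 = 512.

512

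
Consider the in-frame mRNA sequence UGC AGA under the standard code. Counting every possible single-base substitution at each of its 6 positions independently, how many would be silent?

3

Codon 1 (UGC, Cys): 1 synonymous substitution.
Codon 2 (AGA, Arg): 2 synonymous substitutions.
Total: 1 + 2 = 3.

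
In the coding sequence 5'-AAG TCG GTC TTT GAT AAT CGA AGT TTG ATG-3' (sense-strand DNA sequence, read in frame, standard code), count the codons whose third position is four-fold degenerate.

3

Codon 1 AAG (Lys): third position 2-fold.
Codon 2 TCG (Ser): third position 4-fold.
Codon 3 GTC (Val): third position 4-fold.
Codon 4 TTT (Phe): third position 2-fold.
Codon 5 GAT (Asp): third position 2-fold.
Codon 6 AAT (Asn): third position 2-fold.
Codon 7 CGA (Arg): third position 4-fold.
Codon 8 AGT (Ser): third position 2-fold.
Codon 9 TTG (Leu): third position 2-fold.
Codon 10 ATG (Met): third position 1-fold.
Four-fold degenerate third positions: 3.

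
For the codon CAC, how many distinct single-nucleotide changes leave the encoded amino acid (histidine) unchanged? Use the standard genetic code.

1

Position 1: none → 0 synonymous.
Position 2: none → 0 synonymous.
Position 3: CAT → 1 synonymous.
Total: 0 + 0 + 1 = 1.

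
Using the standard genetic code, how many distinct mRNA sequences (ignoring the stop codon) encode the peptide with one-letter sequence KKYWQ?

16

Lys: 2 codons.
Lys: 2 codons.
Tyr: 2 codons.
Trp: 1 codon.
Gln: 2 codons.
2 × 2 × 2 × 1 × 2 = 16.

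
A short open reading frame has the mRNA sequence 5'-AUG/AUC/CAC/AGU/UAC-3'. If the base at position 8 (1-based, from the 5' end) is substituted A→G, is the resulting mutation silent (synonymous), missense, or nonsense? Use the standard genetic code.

Position 8 falls in codon 3: CAC → His.
After the substitution the codon is CGC → Arg.
His ≠ Arg, so this is a missense mutation.

missense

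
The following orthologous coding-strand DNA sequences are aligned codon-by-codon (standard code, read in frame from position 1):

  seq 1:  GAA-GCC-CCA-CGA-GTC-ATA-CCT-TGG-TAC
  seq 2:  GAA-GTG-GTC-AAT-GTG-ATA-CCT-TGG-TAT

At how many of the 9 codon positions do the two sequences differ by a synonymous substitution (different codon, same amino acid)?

Codon 1: GAA Glu / GAA Glu — identical.
Codon 2: GCC Ala / GTG Val — nonsynonymous.
Codon 3: CCA Pro / GTC Val — nonsynonymous.
Codon 4: CGA Arg / AAT Asn — nonsynonymous.
Codon 5: GTC Val / GTG Val — synonymous.
Codon 6: ATA Ile / ATA Ile — identical.
Codon 7: CCT Pro / CCT Pro — identical.
Codon 8: TGG Trp / TGG Trp — identical.
Codon 9: TAC Tyr / TAT Tyr — synonymous.
Synonymous differences: 2.

2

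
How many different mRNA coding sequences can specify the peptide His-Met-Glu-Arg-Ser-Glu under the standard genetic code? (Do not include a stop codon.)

His: 2 codons.
Met: 1 codon.
Glu: 2 codons.
Arg: 6 codons.
Ser: 6 codons.
Glu: 2 codons.
2 × 1 × 2 × 6 × 6 × 2 = 288.

288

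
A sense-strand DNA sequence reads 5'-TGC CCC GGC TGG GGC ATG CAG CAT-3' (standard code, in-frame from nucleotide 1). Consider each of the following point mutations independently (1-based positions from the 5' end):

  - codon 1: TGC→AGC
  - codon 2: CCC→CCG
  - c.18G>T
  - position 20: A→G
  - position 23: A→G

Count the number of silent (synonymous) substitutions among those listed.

Codon 1: TGC (Cys) → AGC (Ser) — missense.
Codon 2: CCC (Pro) → CCG (Pro) — synonymous.
Codon 6: ATG (Met) → ATT (Ile) — missense.
Codon 7: CAG (Gln) → CGG (Arg) — missense.
Codon 8: CAT (His) → CGT (Arg) — missense.
Synonymous: 1 of 5.

1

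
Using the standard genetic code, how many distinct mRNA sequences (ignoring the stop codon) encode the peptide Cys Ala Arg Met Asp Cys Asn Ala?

1536

Cys: 2 codons.
Ala: 4 codons.
Arg: 6 codons.
Met: 1 codon.
Asp: 2 codons.
Cys: 2 codons.
Asn: 2 codons.
Ala: 4 codons.
2 × 4 × 6 × 1 × 2 × 2 × 2 × 4 = 1536.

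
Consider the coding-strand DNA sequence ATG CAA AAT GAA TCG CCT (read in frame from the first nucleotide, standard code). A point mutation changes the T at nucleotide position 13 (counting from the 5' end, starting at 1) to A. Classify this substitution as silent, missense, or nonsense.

Position 13 falls in codon 5: TCG → Ser.
After the substitution the codon is ACG → Thr.
Ser ≠ Thr, so this is a missense mutation.

missense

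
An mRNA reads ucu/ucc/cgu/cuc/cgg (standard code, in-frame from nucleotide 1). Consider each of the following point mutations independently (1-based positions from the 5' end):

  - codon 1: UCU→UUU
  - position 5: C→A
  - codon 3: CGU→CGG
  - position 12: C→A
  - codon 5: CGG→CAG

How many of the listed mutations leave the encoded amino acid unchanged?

2

Codon 1: UCU (Ser) → UUU (Phe) — missense.
Codon 2: UCC (Ser) → UAC (Tyr) — missense.
Codon 3: CGU (Arg) → CGG (Arg) — synonymous.
Codon 4: CUC (Leu) → CUA (Leu) — synonymous.
Codon 5: CGG (Arg) → CAG (Gln) — missense.
Synonymous: 2 of 5.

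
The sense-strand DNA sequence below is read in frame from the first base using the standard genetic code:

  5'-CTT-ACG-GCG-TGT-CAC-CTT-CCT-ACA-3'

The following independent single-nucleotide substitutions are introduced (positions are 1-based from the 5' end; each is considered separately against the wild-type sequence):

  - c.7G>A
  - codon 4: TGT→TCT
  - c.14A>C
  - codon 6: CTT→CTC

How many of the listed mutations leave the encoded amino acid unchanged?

Codon 3: GCG (Ala) → ACG (Thr) — missense.
Codon 4: TGT (Cys) → TCT (Ser) — missense.
Codon 5: CAC (His) → CCC (Pro) — missense.
Codon 6: CTT (Leu) → CTC (Leu) — synonymous.
Synonymous: 1 of 4.

1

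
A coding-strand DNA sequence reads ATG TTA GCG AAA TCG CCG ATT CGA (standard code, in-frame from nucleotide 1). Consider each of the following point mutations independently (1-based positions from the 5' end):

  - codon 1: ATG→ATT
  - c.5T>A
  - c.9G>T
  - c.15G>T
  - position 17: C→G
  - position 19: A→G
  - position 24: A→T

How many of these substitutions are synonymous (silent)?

3

Codon 1: ATG (Met) → ATT (Ile) — missense.
Codon 2: TTA (Leu) → TAA (Stop) — nonsense.
Codon 3: GCG (Ala) → GCT (Ala) — synonymous.
Codon 5: TCG (Ser) → TCT (Ser) — synonymous.
Codon 6: CCG (Pro) → CGG (Arg) — missense.
Codon 7: ATT (Ile) → GTT (Val) — missense.
Codon 8: CGA (Arg) → CGT (Arg) — synonymous.
Synonymous: 3 of 7.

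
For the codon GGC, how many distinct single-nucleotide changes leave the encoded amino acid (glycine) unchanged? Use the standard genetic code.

Position 1: none → 0 synonymous.
Position 2: none → 0 synonymous.
Position 3: GGT, GGA, GGG → 3 synonymous.
Total: 0 + 0 + 3 = 3.

3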